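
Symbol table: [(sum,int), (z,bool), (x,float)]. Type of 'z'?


Lookup 'z' → type bool


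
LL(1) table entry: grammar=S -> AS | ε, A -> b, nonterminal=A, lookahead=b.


For [A, b]: 'b' ∈ FIRST(b)
Entry: A -> b


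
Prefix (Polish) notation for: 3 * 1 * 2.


left-to-right (same/higher precedence on left): tree is (* (* 3 1) 2)
Prefix: * * 3 1 2


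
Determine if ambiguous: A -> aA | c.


right-linear, alternatives start with distinct terminals 'a' vs 'c': unique leftmost derivation
Unambiguous


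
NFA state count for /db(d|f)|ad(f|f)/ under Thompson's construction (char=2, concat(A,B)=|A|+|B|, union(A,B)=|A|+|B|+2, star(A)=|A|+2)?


Syntax tree has 8 char leaf(s), 3 union(s), 0 star(s)
chars contribute 8×2 = 16; each union adds +2; each star adds +2
Total: 16 + 6 + 0 = 22 states


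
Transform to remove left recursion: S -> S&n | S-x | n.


Left-recursive alternatives: S&n, S-x; non-recursive: n
Introduce S': S -> nS', S' -> &nS' | -xS' | ε


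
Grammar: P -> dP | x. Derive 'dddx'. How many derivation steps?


Derivation: P => dP => ddP => dddP => dddx
Steps: 4


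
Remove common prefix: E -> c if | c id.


Common prefix: 'c'
Factored: E -> c E', E' -> if | id


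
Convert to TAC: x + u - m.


Break into single-operator statements:
t1 = x + u
t2 = t1 - m


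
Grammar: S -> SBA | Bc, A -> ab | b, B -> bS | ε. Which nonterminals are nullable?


A nonterminal is nullable iff some alternative derives ε (directly, or every symbol in it is nullable)
Nullable: {B}


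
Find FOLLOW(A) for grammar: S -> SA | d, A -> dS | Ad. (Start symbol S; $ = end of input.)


$ ∈ FOLLOW(S). For each A -> αBβ: add FIRST(β)\{ε} to FOLLOW(B); if β nullable, add FOLLOW(A).
FOLLOW(A) = {$, d}


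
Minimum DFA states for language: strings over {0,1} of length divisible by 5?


Track length mod 5: states 0..4, accept at 0
Minimal DFA: 5 states


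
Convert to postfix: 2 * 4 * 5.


Left to right (same or higher precedence on left)
Postfix: 2 4 * 5 *


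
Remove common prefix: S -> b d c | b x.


Common prefix: 'b'
Factored: S -> b S', S' -> d c | x


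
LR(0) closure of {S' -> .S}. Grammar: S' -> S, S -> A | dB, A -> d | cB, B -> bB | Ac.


Start: S' -> .S
For each item with dot before a nonterminal B, add B -> .γ for every B-production
Closure: [S' -> .S, S -> .A, S -> .dB, A -> .d, A -> .cB]


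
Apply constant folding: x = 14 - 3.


14 - 3 = 11 at compile time
Optimized: x = 11


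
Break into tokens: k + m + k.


Scan left to right, longest-match per lexeme
Tokens: ID(k), OP(+), ID(m), OP(+), ID(k)


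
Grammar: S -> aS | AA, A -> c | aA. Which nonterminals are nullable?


A nonterminal is nullable iff some alternative derives ε (directly, or every symbol in it is nullable)
Nullable: {}


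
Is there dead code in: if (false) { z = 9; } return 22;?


condition is constant false, so the whole block is unreachable
Dead: 'if (false) { z = 9; }'


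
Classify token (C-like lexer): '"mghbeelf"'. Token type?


Pattern: double-quoted sequence
Type: STRING_LITERAL


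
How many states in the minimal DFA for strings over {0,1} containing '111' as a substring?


KMP-style automaton: 3 progress states + 1 absorbing accept = 4
Minimal DFA: 4 states


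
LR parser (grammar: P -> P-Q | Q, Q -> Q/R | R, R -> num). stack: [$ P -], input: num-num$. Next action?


no handle ('P-' is not any RHS); shift 'num'
Action: shift


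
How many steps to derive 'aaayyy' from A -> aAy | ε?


Derivation: A => aAy => aaAyy => aaaAyyy => aaayyy
Steps: 4


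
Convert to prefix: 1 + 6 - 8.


left-to-right (same/higher precedence on left): tree is (- (+ 1 6) 8)
Prefix: - + 1 6 8


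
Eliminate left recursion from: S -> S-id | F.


Left-recursive alternatives: S-id; non-recursive: F
Introduce S': S -> FS', S' -> -idS' | ε


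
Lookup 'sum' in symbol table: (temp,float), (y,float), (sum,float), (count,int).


Lookup 'sum' → type float


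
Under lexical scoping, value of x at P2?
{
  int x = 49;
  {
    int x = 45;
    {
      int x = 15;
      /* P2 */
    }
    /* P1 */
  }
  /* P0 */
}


x declared in the same block as P2
x = 15


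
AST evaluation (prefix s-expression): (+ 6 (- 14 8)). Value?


Evaluate inner: (- 14 8) = 6
Evaluate root: (+ 6 6) = 12
Result: 12


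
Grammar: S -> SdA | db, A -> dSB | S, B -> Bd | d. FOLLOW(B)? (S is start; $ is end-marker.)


$ ∈ FOLLOW(S). For each A -> αBβ: add FIRST(β)\{ε} to FOLLOW(B); if β nullable, add FOLLOW(A).
FOLLOW(B) = {$, d}


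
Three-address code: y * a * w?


Break into single-operator statements:
t1 = y * a
t2 = t1 * w


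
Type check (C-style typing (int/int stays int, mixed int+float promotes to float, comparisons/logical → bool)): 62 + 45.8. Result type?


Operand types: int + float
Rule: mixed int/float promotes to float; int/int stays int
Result type: float


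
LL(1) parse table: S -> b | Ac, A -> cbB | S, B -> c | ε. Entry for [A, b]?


For [A, b]: 'b' ∈ FIRST(S)
Entry: A -> S


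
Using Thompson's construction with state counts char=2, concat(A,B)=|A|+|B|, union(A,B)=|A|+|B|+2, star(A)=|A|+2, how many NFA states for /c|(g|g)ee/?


Syntax tree has 5 char leaf(s), 2 union(s), 0 star(s)
chars contribute 5×2 = 10; each union adds +2; each star adds +2
Total: 10 + 4 + 0 = 14 states


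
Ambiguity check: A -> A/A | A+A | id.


'id/id+id' has two parse trees (no precedence encoded between / and +)
Ambiguous


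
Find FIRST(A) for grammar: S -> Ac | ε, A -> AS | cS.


Per alternative of A: FIRST(AS) = {c}; FIRST(cS) = {c}
FIRST(A) = {c}


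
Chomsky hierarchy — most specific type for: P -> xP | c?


Right-linear: every RHS is a terminal or a terminal followed by one nonterminal
Classification: Type 3 (Regular)


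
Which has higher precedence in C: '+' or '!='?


'+' is additive (level 9); '!=' is equality (level 6)
Higher level binds tighter
'+' has higher precedence than '!='


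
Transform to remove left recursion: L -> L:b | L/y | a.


Left-recursive alternatives: L:b, L/y; non-recursive: a
Introduce L': L -> aL', L' -> :bL' | /yL' | ε


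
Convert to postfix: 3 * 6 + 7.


Left to right (same or higher precedence on left)
Postfix: 3 6 * 7 +


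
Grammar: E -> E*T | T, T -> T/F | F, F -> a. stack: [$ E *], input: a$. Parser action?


no handle ('E*' is not any RHS); shift 'a'
Action: shift


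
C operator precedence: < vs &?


'<' is relational (level 7); '&' is bitwise AND (level 5)
Higher level binds tighter
'<' has higher precedence than '&'


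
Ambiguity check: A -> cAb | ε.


balanced c^n…b^n: each string has a unique parse
Unambiguous


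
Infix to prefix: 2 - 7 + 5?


left-to-right (same/higher precedence on left): tree is (+ (- 2 7) 5)
Prefix: + - 2 7 5


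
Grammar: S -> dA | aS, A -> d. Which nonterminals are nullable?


A nonterminal is nullable iff some alternative derives ε (directly, or every symbol in it is nullable)
Nullable: {}


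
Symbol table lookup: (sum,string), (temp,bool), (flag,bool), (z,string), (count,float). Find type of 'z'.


Lookup 'z' → type string


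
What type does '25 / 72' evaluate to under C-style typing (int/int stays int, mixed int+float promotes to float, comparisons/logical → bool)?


Operand types: int / int
Rule: mixed int/float promotes to float; int/int stays int
Result type: int


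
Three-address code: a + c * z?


Break into single-operator statements:
t1 = c * z
t2 = a + t1


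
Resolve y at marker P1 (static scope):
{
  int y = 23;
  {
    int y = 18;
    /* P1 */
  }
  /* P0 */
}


y declared in the same block as P1
y = 18


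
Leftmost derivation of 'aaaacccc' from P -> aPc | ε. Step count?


Derivation: P => aPc => aaPcc => aaaPccc => aaaaPcccc => aaaacccc
Steps: 5


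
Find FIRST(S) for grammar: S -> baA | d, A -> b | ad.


Per alternative of S: FIRST(baA) = {b}; FIRST(d) = {d}
FIRST(S) = {b, d}


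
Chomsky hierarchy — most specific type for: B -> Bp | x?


Left-linear: every RHS is a terminal or one nonterminal followed by a terminal
Classification: Type 3 (Regular)


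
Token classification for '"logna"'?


Pattern: double-quoted sequence
Type: STRING_LITERAL


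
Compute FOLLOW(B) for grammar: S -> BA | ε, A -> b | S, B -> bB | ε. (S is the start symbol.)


$ ∈ FOLLOW(S). For each A -> αBβ: add FIRST(β)\{ε} to FOLLOW(B); if β nullable, add FOLLOW(A).
FOLLOW(B) = {$, b}


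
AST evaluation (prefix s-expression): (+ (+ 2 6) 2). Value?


Evaluate inner: (+ 2 6) = 8
Evaluate root: (+ 8 2) = 10
Result: 10


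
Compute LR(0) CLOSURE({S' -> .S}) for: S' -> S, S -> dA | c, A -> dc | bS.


Start: S' -> .S
For each item with dot before a nonterminal B, add B -> .γ for every B-production
Closure: [S' -> .S, S -> .dA, S -> .c]


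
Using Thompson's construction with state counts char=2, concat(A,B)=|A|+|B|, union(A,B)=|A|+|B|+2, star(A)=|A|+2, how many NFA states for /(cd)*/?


Syntax tree has 2 char leaf(s), 0 union(s), 1 star(s)
chars contribute 2×2 = 4; each union adds +2; each star adds +2
Total: 4 + 0 + 2 = 6 states


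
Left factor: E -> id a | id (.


Common prefix: 'id'
Factored: E -> id E', E' -> a | (


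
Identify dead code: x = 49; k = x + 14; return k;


x is read by k's definition; k is returned
No dead code


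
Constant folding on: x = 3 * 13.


3 * 13 = 39 at compile time
Optimized: x = 39


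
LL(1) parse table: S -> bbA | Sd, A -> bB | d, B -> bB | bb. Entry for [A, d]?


For [A, d]: 'd' ∈ FIRST(d)
Entry: A -> d


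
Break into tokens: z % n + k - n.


Scan left to right, longest-match per lexeme
Tokens: ID(z), OP(%), ID(n), OP(+), ID(k), OP(-), ID(n)


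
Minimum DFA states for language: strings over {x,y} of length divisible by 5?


Track length mod 5: states 0..4, accept at 0
Minimal DFA: 5 states


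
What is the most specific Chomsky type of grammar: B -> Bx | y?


Left-linear: every RHS is a terminal or one nonterminal followed by a terminal
Classification: Type 3 (Regular)


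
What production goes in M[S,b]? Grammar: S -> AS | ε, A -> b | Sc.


For [S, b]: 'b' ∈ FIRST(AS)
Entry: S -> AS


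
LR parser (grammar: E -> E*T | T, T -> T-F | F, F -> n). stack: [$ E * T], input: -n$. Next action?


'-' can extend T; shift to build T -> T-F
Action: shift


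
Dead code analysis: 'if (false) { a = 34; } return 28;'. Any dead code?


condition is constant false, so the whole block is unreachable
Dead: 'if (false) { a = 34; }'


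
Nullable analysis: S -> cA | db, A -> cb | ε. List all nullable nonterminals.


A nonterminal is nullable iff some alternative derives ε (directly, or every symbol in it is nullable)
Nullable: {A}


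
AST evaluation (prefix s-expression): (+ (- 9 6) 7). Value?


Evaluate inner: (- 9 6) = 3
Evaluate root: (+ 3 7) = 10
Result: 10


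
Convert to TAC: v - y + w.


Break into single-operator statements:
t1 = v - y
t2 = t1 + w


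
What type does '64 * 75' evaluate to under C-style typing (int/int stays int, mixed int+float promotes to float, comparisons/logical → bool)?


Operand types: int * int
Rule: mixed int/float promotes to float; int/int stays int
Result type: int


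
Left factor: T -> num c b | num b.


Common prefix: 'num'
Factored: T -> num T', T' -> c b | b


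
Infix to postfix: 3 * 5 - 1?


Left to right (same or higher precedence on left)
Postfix: 3 5 * 1 -


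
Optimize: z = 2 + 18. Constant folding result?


2 + 18 = 20 at compile time
Optimized: z = 20


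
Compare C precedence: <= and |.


'<=' is relational (level 7); '|' is bitwise OR (level 3)
Higher level binds tighter
'<=' has higher precedence than '|'


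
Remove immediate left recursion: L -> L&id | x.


Left-recursive alternatives: L&id; non-recursive: x
Introduce L': L -> xL', L' -> &idL' | ε


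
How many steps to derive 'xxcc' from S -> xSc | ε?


Derivation: S => xSc => xxScc => xxcc
Steps: 3


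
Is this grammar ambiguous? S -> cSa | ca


balanced c^n…a^n: each string has a unique parse
Unambiguous


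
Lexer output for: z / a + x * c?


Scan left to right, longest-match per lexeme
Tokens: ID(z), OP(/), ID(a), OP(+), ID(x), OP(*), ID(c)


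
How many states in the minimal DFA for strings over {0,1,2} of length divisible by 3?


Track length mod 3: states 0..2, accept at 0
Minimal DFA: 3 states


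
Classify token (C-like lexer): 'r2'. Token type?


Pattern: letter/underscore followed by alphanumerics, not a keyword
Type: IDENTIFIER


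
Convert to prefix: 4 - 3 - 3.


left-to-right (same/higher precedence on left): tree is (- (- 4 3) 3)
Prefix: - - 4 3 3


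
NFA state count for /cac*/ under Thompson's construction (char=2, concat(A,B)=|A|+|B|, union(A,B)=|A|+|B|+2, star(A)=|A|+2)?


Syntax tree has 3 char leaf(s), 0 union(s), 1 star(s)
chars contribute 3×2 = 6; each union adds +2; each star adds +2
Total: 6 + 0 + 2 = 8 states


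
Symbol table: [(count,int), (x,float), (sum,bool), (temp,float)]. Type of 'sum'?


Lookup 'sum' → type bool


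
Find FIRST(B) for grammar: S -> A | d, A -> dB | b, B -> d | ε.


Per alternative of B: FIRST(d) = {d}; FIRST(ε) = {ε}
FIRST(B) = {d, ε}


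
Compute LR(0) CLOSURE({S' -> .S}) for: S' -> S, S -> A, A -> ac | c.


Start: S' -> .S
For each item with dot before a nonterminal B, add B -> .γ for every B-production
Closure: [S' -> .S, S -> .A, A -> .ac, A -> .c]


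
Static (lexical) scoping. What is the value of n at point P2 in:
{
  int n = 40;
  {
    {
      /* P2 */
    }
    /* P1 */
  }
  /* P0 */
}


P2's block does not declare n; resolves to the enclosing declaration at depth 0
n = 40


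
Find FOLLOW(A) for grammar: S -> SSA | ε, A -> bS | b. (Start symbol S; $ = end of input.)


$ ∈ FOLLOW(S). For each A -> αBβ: add FIRST(β)\{ε} to FOLLOW(B); if β nullable, add FOLLOW(A).
FOLLOW(A) = {$, b}


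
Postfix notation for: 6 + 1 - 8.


Left to right (same or higher precedence on left)
Postfix: 6 1 + 8 -


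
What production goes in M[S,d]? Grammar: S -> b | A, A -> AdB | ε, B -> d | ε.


For [S, d]: 'd' ∈ FIRST(A)
Entry: S -> A


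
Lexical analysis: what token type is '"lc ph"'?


Pattern: double-quoted sequence
Type: STRING_LITERAL


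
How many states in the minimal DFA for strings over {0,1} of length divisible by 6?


Track length mod 6: states 0..5, accept at 0
Minimal DFA: 6 states


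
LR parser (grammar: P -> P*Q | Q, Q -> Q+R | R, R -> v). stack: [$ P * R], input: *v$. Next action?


'R' (not preceded by Q+) is the handle for Q -> R
Action: reduce (Q -> R)


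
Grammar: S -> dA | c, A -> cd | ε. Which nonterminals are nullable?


A nonterminal is nullable iff some alternative derives ε (directly, or every symbol in it is nullable)
Nullable: {A}


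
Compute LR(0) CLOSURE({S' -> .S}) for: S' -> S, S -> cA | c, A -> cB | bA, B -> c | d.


Start: S' -> .S
For each item with dot before a nonterminal B, add B -> .γ for every B-production
Closure: [S' -> .S, S -> .cA, S -> .c]


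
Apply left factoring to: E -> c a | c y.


Common prefix: 'c'
Factored: E -> c E', E' -> a | y


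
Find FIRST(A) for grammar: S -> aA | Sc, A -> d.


Per alternative of A: FIRST(d) = {d}
FIRST(A) = {d}


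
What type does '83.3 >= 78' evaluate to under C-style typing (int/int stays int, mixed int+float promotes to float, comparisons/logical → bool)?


Operand types: float >= int
Rule: comparison yields bool
Result type: bool


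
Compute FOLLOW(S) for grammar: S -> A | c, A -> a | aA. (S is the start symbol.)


$ ∈ FOLLOW(S). For each A -> αBβ: add FIRST(β)\{ε} to FOLLOW(B); if β nullable, add FOLLOW(A).
FOLLOW(S) = {$}


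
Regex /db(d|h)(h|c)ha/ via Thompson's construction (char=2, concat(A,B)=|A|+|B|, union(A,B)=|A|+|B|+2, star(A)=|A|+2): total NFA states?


Syntax tree has 8 char leaf(s), 2 union(s), 0 star(s)
chars contribute 8×2 = 16; each union adds +2; each star adds +2
Total: 16 + 4 + 0 = 20 states


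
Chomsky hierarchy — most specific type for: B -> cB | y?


Right-linear: every RHS is a terminal or a terminal followed by one nonterminal
Classification: Type 3 (Regular)


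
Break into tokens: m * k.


Scan left to right, longest-match per lexeme
Tokens: ID(m), OP(*), ID(k)


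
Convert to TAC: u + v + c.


Break into single-operator statements:
t1 = u + v
t2 = t1 + c


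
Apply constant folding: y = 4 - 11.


4 - 11 = -7 at compile time
Optimized: y = -7


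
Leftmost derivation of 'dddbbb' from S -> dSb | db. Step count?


Derivation: S => dSb => ddSbb => dddbbb
Steps: 3


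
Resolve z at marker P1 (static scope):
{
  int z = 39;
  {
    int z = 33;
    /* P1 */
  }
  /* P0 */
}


z declared in the same block as P1
z = 33


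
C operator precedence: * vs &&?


'*' is multiplicative (level 10); '&&' is logical AND (level 2)
Higher level binds tighter
'*' has higher precedence than '&&'


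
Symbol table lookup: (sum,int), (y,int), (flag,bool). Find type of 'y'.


Lookup 'y' → type int


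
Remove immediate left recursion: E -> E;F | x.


Left-recursive alternatives: E;F; non-recursive: x
Introduce E': E -> xE', E' -> ;FE' | ε


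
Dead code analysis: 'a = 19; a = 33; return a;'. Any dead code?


first assignment to a is overwritten before any read
Dead: 'a = 19'


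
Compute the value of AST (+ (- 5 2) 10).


Evaluate inner: (- 5 2) = 3
Evaluate root: (+ 3 10) = 13
Result: 13


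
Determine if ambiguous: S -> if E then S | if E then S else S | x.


dangling else: 'if E then if E then x else x' parses two ways
Ambiguous


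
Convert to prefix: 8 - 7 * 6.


'*' binds tighter: tree is (- 8 (* 7 6))
Prefix: - 8 * 7 6


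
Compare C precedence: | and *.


'*' is multiplicative (level 10); '|' is bitwise OR (level 3)
Higher level binds tighter
'*' has higher precedence than '|'


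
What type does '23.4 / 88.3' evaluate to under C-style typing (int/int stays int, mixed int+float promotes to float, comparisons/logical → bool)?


Operand types: float / float
Rule: mixed int/float promotes to float; int/int stays int
Result type: float


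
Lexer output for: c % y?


Scan left to right, longest-match per lexeme
Tokens: ID(c), OP(%), ID(y)


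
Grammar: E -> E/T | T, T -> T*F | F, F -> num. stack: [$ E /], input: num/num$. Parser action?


no handle ('E/' is not any RHS); shift 'num'
Action: shift


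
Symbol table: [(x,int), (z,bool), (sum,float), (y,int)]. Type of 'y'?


Lookup 'y' → type int


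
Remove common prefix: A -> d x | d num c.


Common prefix: 'd'
Factored: A -> d A', A' -> x | num c


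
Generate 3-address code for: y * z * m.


Break into single-operator statements:
t1 = y * z
t2 = t1 * m


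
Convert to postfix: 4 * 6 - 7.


Left to right (same or higher precedence on left)
Postfix: 4 6 * 7 -


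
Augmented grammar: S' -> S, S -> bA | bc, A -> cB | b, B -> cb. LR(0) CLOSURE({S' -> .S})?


Start: S' -> .S
For each item with dot before a nonterminal B, add B -> .γ for every B-production
Closure: [S' -> .S, S -> .bA, S -> .bc]


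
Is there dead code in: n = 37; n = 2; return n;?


first assignment to n is overwritten before any read
Dead: 'n = 37'


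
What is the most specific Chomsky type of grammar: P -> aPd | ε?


Single nonterminal LHS, but a^n d^n is not regular
Classification: Type 2 (Context-Free)


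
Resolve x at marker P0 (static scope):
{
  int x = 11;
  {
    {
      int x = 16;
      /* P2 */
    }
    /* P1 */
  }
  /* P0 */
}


x declared in the same block as P0
x = 11


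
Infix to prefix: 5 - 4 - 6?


left-to-right (same/higher precedence on left): tree is (- (- 5 4) 6)
Prefix: - - 5 4 6


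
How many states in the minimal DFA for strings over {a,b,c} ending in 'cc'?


Track the longest suffix of input matching a prefix of 'cc': 3 classes (prefixes of length 0..2)
Minimal DFA: 3 states


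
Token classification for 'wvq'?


Pattern: letter/underscore followed by alphanumerics, not a keyword
Type: IDENTIFIER


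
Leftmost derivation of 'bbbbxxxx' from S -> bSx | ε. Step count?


Derivation: S => bSx => bbSxx => bbbSxxx => bbbbSxxxx => bbbbxxxx
Steps: 5


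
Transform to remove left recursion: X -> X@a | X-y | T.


Left-recursive alternatives: X@a, X-y; non-recursive: T
Introduce X': X -> TX', X' -> @aX' | -yX' | ε


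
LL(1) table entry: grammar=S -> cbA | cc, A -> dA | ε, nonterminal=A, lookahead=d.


For [A, d]: 'd' ∈ FIRST(dA)
Entry: A -> dA


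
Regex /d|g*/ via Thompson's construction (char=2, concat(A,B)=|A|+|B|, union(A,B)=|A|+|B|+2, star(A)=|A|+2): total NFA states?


Syntax tree has 2 char leaf(s), 1 union(s), 1 star(s)
chars contribute 2×2 = 4; each union adds +2; each star adds +2
Total: 4 + 2 + 2 = 8 states


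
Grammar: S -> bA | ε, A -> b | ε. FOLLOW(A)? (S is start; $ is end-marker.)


$ ∈ FOLLOW(S). For each A -> αBβ: add FIRST(β)\{ε} to FOLLOW(B); if β nullable, add FOLLOW(A).
FOLLOW(A) = {$}


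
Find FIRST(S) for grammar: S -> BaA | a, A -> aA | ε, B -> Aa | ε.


Per alternative of S: FIRST(BaA) = {a}; FIRST(a) = {a}
FIRST(S) = {a}


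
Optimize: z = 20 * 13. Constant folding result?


20 * 13 = 260 at compile time
Optimized: z = 260


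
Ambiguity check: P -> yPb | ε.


balanced y^n…b^n: each string has a unique parse
Unambiguous


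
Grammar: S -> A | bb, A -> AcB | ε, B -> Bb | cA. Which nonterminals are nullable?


A nonterminal is nullable iff some alternative derives ε (directly, or every symbol in it is nullable)
Nullable: {A, S}


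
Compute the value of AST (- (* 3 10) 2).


Evaluate inner: (* 3 10) = 30
Evaluate root: (- 30 2) = 28
Result: 28


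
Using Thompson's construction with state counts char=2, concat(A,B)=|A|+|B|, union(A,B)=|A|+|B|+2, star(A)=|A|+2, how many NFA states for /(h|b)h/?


Syntax tree has 3 char leaf(s), 1 union(s), 0 star(s)
chars contribute 3×2 = 6; each union adds +2; each star adds +2
Total: 6 + 2 + 0 = 8 states


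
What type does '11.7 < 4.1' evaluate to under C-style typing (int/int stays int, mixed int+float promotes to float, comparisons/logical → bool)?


Operand types: float < float
Rule: comparison yields bool
Result type: bool


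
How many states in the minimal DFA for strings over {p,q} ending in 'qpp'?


Track the longest suffix of input matching a prefix of 'qpp': 4 classes (prefixes of length 0..3)
Minimal DFA: 4 states


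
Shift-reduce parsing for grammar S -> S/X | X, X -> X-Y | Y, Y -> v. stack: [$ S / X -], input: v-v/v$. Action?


no handle; shift 'v'
Action: shift


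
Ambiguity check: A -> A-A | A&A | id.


'id-id&id' has two parse trees (no precedence encoded between - and &)
Ambiguous


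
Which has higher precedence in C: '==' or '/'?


'/' is multiplicative (level 10); '==' is equality (level 6)
Higher level binds tighter
'/' has higher precedence than '=='


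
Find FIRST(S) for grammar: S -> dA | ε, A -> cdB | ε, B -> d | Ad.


Per alternative of S: FIRST(dA) = {d}; FIRST(ε) = {ε}
FIRST(S) = {d, ε}


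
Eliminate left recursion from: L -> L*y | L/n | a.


Left-recursive alternatives: L*y, L/n; non-recursive: a
Introduce L': L -> aL', L' -> *yL' | /nL' | ε


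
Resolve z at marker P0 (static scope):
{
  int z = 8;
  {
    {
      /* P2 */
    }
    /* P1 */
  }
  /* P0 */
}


z declared in the same block as P0
z = 8


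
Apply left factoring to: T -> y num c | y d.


Common prefix: 'y'
Factored: T -> y T', T' -> num c | d


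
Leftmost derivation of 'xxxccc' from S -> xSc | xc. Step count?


Derivation: S => xSc => xxScc => xxxccc
Steps: 3


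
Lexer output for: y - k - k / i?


Scan left to right, longest-match per lexeme
Tokens: ID(y), OP(-), ID(k), OP(-), ID(k), OP(/), ID(i)


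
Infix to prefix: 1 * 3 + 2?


left-to-right (same/higher precedence on left): tree is (+ (* 1 3) 2)
Prefix: + * 1 3 2


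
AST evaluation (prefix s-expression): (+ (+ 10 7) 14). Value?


Evaluate inner: (+ 10 7) = 17
Evaluate root: (+ 17 14) = 31
Result: 31


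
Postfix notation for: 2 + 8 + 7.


Left to right (same or higher precedence on left)
Postfix: 2 8 + 7 +


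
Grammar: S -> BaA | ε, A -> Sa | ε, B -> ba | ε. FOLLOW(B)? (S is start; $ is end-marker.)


$ ∈ FOLLOW(S). For each A -> αBβ: add FIRST(β)\{ε} to FOLLOW(B); if β nullable, add FOLLOW(A).
FOLLOW(B) = {a}


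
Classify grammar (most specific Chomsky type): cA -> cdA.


LHS has context (more than one symbol) and |LHS| ≤ |RHS|
Classification: Type 1 (Context-Sensitive)


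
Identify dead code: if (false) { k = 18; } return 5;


condition is constant false, so the whole block is unreachable
Dead: 'if (false) { k = 18; }'


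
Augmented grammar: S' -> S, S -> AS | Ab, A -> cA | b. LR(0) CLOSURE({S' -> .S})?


Start: S' -> .S
For each item with dot before a nonterminal B, add B -> .γ for every B-production
Closure: [S' -> .S, S -> .AS, S -> .Ab, A -> .cA, A -> .b]


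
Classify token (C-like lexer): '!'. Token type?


Pattern: operator symbol
Type: OPERATOR


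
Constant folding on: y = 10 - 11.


10 - 11 = -1 at compile time
Optimized: y = -1


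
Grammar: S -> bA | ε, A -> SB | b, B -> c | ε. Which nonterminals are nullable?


A nonterminal is nullable iff some alternative derives ε (directly, or every symbol in it is nullable)
Nullable: {A, B, S}


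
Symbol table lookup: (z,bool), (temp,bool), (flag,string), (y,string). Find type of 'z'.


Lookup 'z' → type bool


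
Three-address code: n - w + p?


Break into single-operator statements:
t1 = n - w
t2 = t1 + p


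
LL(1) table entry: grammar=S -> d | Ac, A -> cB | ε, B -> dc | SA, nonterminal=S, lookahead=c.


For [S, c]: 'c' ∈ FIRST(Ac)
Entry: S -> Ac


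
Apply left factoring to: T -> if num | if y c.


Common prefix: 'if'
Factored: T -> if T', T' -> num | y c


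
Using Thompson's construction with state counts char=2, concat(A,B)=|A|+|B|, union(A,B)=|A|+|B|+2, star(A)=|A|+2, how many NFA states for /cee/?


Syntax tree has 3 char leaf(s), 0 union(s), 0 star(s)
chars contribute 3×2 = 6; each union adds +2; each star adds +2
Total: 6 + 0 + 0 = 6 states


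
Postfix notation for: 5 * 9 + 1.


Left to right (same or higher precedence on left)
Postfix: 5 9 * 1 +


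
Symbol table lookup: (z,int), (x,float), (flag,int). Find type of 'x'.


Lookup 'x' → type float


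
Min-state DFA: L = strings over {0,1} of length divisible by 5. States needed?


Track length mod 5: states 0..4, accept at 0
Minimal DFA: 5 states


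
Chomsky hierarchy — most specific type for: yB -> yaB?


LHS has context (more than one symbol) and |LHS| ≤ |RHS|
Classification: Type 1 (Context-Sensitive)


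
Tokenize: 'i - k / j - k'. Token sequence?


Scan left to right, longest-match per lexeme
Tokens: ID(i), OP(-), ID(k), OP(/), ID(j), OP(-), ID(k)


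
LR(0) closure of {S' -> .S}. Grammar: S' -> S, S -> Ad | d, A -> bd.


Start: S' -> .S
For each item with dot before a nonterminal B, add B -> .γ for every B-production
Closure: [S' -> .S, S -> .Ad, S -> .d, A -> .bd]


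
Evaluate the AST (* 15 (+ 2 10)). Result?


Evaluate inner: (+ 2 10) = 12
Evaluate root: (* 15 12) = 180
Result: 180


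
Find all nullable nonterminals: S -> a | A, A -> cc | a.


A nonterminal is nullable iff some alternative derives ε (directly, or every symbol in it is nullable)
Nullable: {}


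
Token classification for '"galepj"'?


Pattern: double-quoted sequence
Type: STRING_LITERAL


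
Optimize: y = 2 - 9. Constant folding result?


2 - 9 = -7 at compile time
Optimized: y = -7


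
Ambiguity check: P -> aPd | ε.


balanced a^n…d^n: each string has a unique parse
Unambiguous


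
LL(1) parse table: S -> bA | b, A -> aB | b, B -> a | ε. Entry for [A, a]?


For [A, a]: 'a' ∈ FIRST(aB)
Entry: A -> aB


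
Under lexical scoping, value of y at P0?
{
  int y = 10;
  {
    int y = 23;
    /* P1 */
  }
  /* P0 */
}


y declared in the same block as P0
y = 10


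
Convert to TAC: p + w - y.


Break into single-operator statements:
t1 = p + w
t2 = t1 - y


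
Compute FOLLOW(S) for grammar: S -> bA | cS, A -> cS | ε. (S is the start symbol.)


$ ∈ FOLLOW(S). For each A -> αBβ: add FIRST(β)\{ε} to FOLLOW(B); if β nullable, add FOLLOW(A).
FOLLOW(S) = {$}


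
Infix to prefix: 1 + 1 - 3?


left-to-right (same/higher precedence on left): tree is (- (+ 1 1) 3)
Prefix: - + 1 1 3


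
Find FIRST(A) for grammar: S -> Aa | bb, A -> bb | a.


Per alternative of A: FIRST(bb) = {b}; FIRST(a) = {a}
FIRST(A) = {a, b}


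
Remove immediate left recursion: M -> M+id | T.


Left-recursive alternatives: M+id; non-recursive: T
Introduce M': M -> TM', M' -> +idM' | ε


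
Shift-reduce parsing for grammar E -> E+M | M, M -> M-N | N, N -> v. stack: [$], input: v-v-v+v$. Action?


no handle on stack; shift 'v'
Action: shift


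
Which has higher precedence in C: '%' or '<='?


'%' is multiplicative (level 10); '<=' is relational (level 7)
Higher level binds tighter
'%' has higher precedence than '<='


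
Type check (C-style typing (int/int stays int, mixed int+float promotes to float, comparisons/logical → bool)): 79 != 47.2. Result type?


Operand types: int != float
Rule: comparison yields bool
Result type: bool


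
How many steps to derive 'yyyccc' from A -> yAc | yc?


Derivation: A => yAc => yyAcc => yyyccc
Steps: 3


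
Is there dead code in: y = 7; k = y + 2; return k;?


y is read by k's definition; k is returned
No dead code


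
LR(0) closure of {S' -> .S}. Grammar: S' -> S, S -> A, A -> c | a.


Start: S' -> .S
For each item with dot before a nonterminal B, add B -> .γ for every B-production
Closure: [S' -> .S, S -> .A, A -> .c, A -> .a]


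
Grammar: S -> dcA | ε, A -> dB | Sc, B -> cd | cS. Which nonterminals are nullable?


A nonterminal is nullable iff some alternative derives ε (directly, or every symbol in it is nullable)
Nullable: {S}


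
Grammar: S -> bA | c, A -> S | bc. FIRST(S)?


Per alternative of S: FIRST(bA) = {b}; FIRST(c) = {c}
FIRST(S) = {b, c}


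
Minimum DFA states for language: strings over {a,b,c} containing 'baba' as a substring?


KMP-style automaton: 4 progress states + 1 absorbing accept = 5
Minimal DFA: 5 states


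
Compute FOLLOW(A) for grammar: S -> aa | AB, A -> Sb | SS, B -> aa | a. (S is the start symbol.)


$ ∈ FOLLOW(S). For each A -> αBβ: add FIRST(β)\{ε} to FOLLOW(B); if β nullable, add FOLLOW(A).
FOLLOW(A) = {a}


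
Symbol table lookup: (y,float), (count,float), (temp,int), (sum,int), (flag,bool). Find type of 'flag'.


Lookup 'flag' → type bool


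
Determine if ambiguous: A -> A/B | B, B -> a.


precedence layered via separate nonterminal B: deterministic
Unambiguous


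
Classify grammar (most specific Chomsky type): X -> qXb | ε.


Single nonterminal LHS, but q^n b^n is not regular
Classification: Type 2 (Context-Free)


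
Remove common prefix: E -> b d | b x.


Common prefix: 'b'
Factored: E -> b E', E' -> d | x


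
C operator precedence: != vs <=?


'<=' is relational (level 7); '!=' is equality (level 6)
Higher level binds tighter
'<=' has higher precedence than '!='


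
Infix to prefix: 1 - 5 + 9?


left-to-right (same/higher precedence on left): tree is (+ (- 1 5) 9)
Prefix: + - 1 5 9


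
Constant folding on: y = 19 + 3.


19 + 3 = 22 at compile time
Optimized: y = 22


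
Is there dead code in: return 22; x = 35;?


statement follows a return and is unreachable
Dead: 'x = 35'


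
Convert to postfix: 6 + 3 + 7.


Left to right (same or higher precedence on left)
Postfix: 6 3 + 7 +


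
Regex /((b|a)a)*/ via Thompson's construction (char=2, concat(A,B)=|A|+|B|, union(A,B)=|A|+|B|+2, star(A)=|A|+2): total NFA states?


Syntax tree has 3 char leaf(s), 1 union(s), 1 star(s)
chars contribute 3×2 = 6; each union adds +2; each star adds +2
Total: 6 + 2 + 2 = 10 states


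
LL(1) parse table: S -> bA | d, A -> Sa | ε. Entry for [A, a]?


For [A, a]: ε is nullable and 'a' ∈ FOLLOW(A)
Entry: A -> ε


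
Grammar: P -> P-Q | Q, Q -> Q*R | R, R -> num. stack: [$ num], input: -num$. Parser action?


'num' on top is the handle for R -> num
Action: reduce (R -> num)


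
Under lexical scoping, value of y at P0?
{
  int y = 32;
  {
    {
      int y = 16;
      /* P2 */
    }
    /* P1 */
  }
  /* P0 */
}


y declared in the same block as P0
y = 32


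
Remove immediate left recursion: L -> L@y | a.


Left-recursive alternatives: L@y; non-recursive: a
Introduce L': L -> aL', L' -> @yL' | ε


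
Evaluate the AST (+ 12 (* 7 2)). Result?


Evaluate inner: (* 7 2) = 14
Evaluate root: (+ 12 14) = 26
Result: 26


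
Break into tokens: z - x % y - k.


Scan left to right, longest-match per lexeme
Tokens: ID(z), OP(-), ID(x), OP(%), ID(y), OP(-), ID(k)


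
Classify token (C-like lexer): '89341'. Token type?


Pattern: digits only
Type: INTEGER_LITERAL


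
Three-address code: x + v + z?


Break into single-operator statements:
t1 = x + v
t2 = t1 + z


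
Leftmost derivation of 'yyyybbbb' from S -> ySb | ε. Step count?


Derivation: S => ySb => yySbb => yyySbbb => yyyySbbbb => yyyybbbb
Steps: 5


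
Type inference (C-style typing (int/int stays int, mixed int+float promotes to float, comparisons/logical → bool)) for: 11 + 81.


Operand types: int + int
Rule: mixed int/float promotes to float; int/int stays int
Result type: int


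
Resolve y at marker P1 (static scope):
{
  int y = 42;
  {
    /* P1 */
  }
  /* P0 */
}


P1's block does not declare y; resolves to the enclosing declaration at depth 0
y = 42


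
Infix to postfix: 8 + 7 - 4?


Left to right (same or higher precedence on left)
Postfix: 8 7 + 4 -


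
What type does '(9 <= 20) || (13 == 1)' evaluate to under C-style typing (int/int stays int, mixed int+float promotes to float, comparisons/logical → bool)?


Operand types: bool || bool
Rule: logical operators take bool operands and yield bool
Result type: bool


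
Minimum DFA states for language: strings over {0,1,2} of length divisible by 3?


Track length mod 3: states 0..2, accept at 0
Minimal DFA: 3 states


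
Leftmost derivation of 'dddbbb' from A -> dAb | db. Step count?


Derivation: A => dAb => ddAbb => dddbbb
Steps: 3


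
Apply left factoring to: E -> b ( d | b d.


Common prefix: 'b'
Factored: E -> b E', E' -> ( d | d


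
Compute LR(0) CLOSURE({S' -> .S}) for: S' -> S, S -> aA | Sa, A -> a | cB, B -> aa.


Start: S' -> .S
For each item with dot before a nonterminal B, add B -> .γ for every B-production
Closure: [S' -> .S, S -> .aA, S -> .Sa]


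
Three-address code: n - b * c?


Break into single-operator statements:
t1 = b * c
t2 = n - t1


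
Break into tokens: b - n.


Scan left to right, longest-match per lexeme
Tokens: ID(b), OP(-), ID(n)


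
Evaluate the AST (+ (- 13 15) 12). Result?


Evaluate inner: (- 13 15) = -2
Evaluate root: (+ -2 12) = 10
Result: 10


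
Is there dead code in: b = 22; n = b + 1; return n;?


b is read by n's definition; n is returned
No dead code


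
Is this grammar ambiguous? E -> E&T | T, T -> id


precedence layered via separate nonterminal T: deterministic
Unambiguous


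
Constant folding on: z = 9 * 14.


9 * 14 = 126 at compile time
Optimized: z = 126


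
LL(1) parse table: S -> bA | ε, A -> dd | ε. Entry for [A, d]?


For [A, d]: 'd' ∈ FIRST(dd)
Entry: A -> dd


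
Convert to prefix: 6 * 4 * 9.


left-to-right (same/higher precedence on left): tree is (* (* 6 4) 9)
Prefix: * * 6 4 9


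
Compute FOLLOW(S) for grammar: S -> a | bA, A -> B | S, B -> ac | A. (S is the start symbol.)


$ ∈ FOLLOW(S). For each A -> αBβ: add FIRST(β)\{ε} to FOLLOW(B); if β nullable, add FOLLOW(A).
FOLLOW(S) = {$}


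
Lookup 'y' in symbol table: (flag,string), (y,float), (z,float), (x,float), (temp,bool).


Lookup 'y' → type float


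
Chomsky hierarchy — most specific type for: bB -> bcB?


LHS has context (more than one symbol) and |LHS| ≤ |RHS|
Classification: Type 1 (Context-Sensitive)


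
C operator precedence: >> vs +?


'+' is additive (level 9); '>>' is shift (level 8)
Higher level binds tighter
'+' has higher precedence than '>>'


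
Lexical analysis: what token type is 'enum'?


Pattern: reserved word
Type: KEYWORD


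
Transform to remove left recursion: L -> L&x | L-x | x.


Left-recursive alternatives: L&x, L-x; non-recursive: x
Introduce L': L -> xL', L' -> &xL' | -xL' | ε


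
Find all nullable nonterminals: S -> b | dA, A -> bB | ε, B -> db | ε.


A nonterminal is nullable iff some alternative derives ε (directly, or every symbol in it is nullable)
Nullable: {A, B}


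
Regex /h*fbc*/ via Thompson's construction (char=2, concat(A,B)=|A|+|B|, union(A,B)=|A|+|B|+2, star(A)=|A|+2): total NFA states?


Syntax tree has 4 char leaf(s), 0 union(s), 2 star(s)
chars contribute 4×2 = 8; each union adds +2; each star adds +2
Total: 8 + 0 + 4 = 12 states


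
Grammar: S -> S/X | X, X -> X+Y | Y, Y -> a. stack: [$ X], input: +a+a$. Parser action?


shift '+' to continue X -> X+Y
Action: shift


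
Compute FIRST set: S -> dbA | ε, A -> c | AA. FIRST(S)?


Per alternative of S: FIRST(dbA) = {d}; FIRST(ε) = {ε}
FIRST(S) = {d, ε}


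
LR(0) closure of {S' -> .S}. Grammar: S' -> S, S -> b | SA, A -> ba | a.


Start: S' -> .S
For each item with dot before a nonterminal B, add B -> .γ for every B-production
Closure: [S' -> .S, S -> .b, S -> .SA]


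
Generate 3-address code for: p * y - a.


Break into single-operator statements:
t1 = p * y
t2 = t1 - a


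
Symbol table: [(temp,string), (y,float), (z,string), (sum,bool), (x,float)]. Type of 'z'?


Lookup 'z' → type string


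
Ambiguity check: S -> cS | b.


right-linear, alternatives start with distinct terminals 'c' vs 'b': unique leftmost derivation
Unambiguous


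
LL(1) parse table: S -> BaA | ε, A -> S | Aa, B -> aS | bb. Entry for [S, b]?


For [S, b]: 'b' ∈ FIRST(BaA)
Entry: S -> BaA


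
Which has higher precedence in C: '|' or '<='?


'<=' is relational (level 7); '|' is bitwise OR (level 3)
Higher level binds tighter
'<=' has higher precedence than '|'


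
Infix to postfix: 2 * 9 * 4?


Left to right (same or higher precedence on left)
Postfix: 2 9 * 4 *


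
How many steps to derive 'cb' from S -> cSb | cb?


Derivation: S => cb
Steps: 1


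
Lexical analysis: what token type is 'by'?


Pattern: letter/underscore followed by alphanumerics, not a keyword
Type: IDENTIFIER


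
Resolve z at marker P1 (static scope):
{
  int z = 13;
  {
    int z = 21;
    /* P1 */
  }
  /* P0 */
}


z declared in the same block as P1
z = 21
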